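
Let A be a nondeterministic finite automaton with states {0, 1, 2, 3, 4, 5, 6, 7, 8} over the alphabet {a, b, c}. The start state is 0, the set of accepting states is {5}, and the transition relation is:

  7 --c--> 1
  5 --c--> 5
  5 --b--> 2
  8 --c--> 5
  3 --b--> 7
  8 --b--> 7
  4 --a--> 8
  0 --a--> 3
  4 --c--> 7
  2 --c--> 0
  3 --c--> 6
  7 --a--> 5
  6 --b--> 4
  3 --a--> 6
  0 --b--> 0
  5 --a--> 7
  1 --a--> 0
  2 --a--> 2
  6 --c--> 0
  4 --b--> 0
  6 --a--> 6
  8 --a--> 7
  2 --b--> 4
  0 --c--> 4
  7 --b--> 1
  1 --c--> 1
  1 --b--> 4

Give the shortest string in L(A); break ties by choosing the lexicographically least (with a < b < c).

A breadth-first search from 0 reaches an accepting state first via the path 0 → 3 → 7 → 5 on input aba.
No string of length < 3 is accepted (BFS exhausts all shorter strings without reaching an accepting state), and aba is the lexicographically least accepting string of length 3.

aba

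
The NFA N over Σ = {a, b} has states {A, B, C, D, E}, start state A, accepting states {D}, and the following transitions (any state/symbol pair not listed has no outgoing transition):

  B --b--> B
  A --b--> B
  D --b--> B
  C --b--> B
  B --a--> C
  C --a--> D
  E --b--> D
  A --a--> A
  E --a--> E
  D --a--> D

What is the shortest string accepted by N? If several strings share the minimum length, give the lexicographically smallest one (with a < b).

A breadth-first search from A reaches an accepting state first via the path A → B → C → D on input baa.
No string of length < 3 is accepted (BFS exhausts all shorter strings without reaching an accepting state), and baa is the lexicographically least accepting string of length 3.

baa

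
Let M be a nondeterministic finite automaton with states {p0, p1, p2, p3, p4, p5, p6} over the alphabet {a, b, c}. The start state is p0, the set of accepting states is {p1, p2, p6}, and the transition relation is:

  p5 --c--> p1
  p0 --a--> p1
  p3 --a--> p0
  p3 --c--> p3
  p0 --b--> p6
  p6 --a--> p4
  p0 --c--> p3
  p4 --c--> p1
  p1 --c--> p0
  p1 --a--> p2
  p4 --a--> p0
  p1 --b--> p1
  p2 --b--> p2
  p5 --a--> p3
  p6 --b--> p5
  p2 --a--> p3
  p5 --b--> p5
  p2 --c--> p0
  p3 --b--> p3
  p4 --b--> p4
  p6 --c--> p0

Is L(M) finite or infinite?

State p0 is reachable from the start and can reach an accepting state, and it lies on the cycle p0 → p1 → p0.
Traversing that cycle any number of times yields accepted strings of unbounded length, so the language is infinite.

infinite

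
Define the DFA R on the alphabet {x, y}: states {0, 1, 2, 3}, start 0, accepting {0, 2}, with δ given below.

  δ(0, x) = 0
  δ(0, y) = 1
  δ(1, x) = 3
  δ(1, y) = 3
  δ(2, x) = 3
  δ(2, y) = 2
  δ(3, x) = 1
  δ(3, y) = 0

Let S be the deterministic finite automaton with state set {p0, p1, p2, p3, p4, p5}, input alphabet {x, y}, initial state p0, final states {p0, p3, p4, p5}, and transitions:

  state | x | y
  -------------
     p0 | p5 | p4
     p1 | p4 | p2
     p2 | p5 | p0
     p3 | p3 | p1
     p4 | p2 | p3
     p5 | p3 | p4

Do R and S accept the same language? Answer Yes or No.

The string yyy is accepted by R but rejected by S.
So L(R) ≠ L(S).

No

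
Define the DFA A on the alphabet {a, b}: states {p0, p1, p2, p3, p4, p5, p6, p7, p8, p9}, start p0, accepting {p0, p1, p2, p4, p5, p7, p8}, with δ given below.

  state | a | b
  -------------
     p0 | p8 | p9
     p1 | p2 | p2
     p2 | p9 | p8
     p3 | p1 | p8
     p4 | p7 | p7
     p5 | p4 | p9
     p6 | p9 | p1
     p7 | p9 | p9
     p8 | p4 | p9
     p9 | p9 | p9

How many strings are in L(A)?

The useful subgraph on states {p0, p4, p7, p8} is acyclic, so L(A) is finite; the longest accepting path visits 4 useful states, giving maximum string length 3.
Counting accepting paths from p0 by length: 1 of length 0, 1 of length 1, 1 of length 2, 2 of length 3. Total 5.

5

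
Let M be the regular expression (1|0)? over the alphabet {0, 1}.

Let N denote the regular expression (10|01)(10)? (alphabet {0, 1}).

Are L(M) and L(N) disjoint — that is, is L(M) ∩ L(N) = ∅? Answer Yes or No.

Converting the expression M to a DFA (subset construction, then merging equivalent states) gives the minimal DFA with states {m0, m1, m2}, start state m0, accepting states {m0, m1} and transitions m0: 0→m1, 1→m1; m1: 0→m2, 1→m2; m2: 0→m2, 1→m2.
Converting the expression N to a DFA (subset construction, then merging equivalent states) gives the minimal DFA with states {n0, n1, n2, n3, n4, n5, n6}, start state n0, accepting states {n4, n6} and transitions n0: 0→n1, 1→n2; n1: 0→n3, 1→n4; n2: 0→n4, 1→n3; n3: 0→n3, 1→n3; n4: 0→n3, 1→n5; n5: 0→n6, 1→n3; n6: 0→n3, 1→n3.
Exploring the product automaton M × N from the start pair (m0, n0), following both machines on each input symbol, reaches 7 state pairs: (m0, n0), (m1, n1), (m1, n2), (m2, n3), (m2, n4), (m2, n5), (m2, n6).
M accepts in {m0, m1} and N accepts in {n4, n6}; no reachable pair has both components accepting, so no string drives both machines to acceptance simultaneously and L(M) ∩ L(N) = ∅.
So no string is accepted by both, and the intersection is empty.

Yes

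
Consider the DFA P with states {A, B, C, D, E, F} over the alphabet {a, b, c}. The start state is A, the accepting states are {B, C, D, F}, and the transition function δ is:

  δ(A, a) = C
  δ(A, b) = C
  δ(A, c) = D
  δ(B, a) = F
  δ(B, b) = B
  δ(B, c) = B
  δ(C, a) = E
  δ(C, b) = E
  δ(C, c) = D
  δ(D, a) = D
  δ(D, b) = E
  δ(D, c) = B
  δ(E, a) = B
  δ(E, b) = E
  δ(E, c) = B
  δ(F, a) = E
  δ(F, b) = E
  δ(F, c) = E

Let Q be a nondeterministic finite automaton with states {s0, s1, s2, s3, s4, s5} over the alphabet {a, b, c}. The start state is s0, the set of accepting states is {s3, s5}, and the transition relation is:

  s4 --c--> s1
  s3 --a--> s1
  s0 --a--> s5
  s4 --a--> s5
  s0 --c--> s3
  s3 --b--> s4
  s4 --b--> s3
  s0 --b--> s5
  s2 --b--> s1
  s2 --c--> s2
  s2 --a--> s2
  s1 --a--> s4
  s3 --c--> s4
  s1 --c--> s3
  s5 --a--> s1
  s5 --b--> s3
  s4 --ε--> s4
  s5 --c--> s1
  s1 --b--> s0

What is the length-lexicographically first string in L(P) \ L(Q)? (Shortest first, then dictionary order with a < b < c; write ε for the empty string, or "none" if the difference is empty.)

The string ac is accepted by P but not by Q.
No shorter string lies in the difference, and ac is the lexicographically first length-2 string in L(P) \ L(Q).

ac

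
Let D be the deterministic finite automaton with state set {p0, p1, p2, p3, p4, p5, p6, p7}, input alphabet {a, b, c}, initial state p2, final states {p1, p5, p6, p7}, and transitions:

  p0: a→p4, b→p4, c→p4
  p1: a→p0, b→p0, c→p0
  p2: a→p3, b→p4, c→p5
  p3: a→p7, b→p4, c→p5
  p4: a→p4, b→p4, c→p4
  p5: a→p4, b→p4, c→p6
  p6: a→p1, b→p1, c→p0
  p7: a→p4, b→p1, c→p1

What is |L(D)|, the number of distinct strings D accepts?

11

The useful subgraph on states {p1, p2, p3, p5, p6, p7} is acyclic, so L(D) is finite; the longest accepting path visits 5 useful states, giving maximum string length 4.
Counting accepting paths from p2 by length: 1 of length 1, 3 of length 2, 5 of length 3, 2 of length 4. Total 11.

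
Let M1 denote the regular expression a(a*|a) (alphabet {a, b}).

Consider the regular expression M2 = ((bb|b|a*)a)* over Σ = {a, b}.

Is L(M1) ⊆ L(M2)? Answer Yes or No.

Yes

Converting the expression M1 to a DFA (subset construction, then merging equivalent states) gives the minimal DFA with states {r0, r1, r2}, start state r0, accepting states {r1} and transitions r0: a→r1, b→r2; r1: a→r1, b→r2; r2: a→r2, b→r2.
Converting the expression M2 to a DFA (subset construction, then merging equivalent states) gives the minimal DFA with states {t0, t1, t2, t3}, start state t0, accepting states {t0} and transitions t0: a→t0, b→t1; t1: a→t0, b→t2; t2: a→t0, b→t3; t3: a→t3, b→t3.
Exploring the product automaton M1 × M2 from the start pair (r0, t0), following both machines on each input symbol, reaches 6 state pairs: (r0, t0), (r1, t0), (r2, t1), (r2, t0), (r2, t2), (r2, t3).
M1 accepts in {r1} and M2 accepts in {t0}. The reachable pairs whose M1-component is accepting are (r1, t0); in each of them the M2-component is accepting too, so the product for L(M1) \ L(M2) (M1-component accepting, M2-component rejecting) has no reachable accepting pair and the difference is empty.
Hence every string in L(M1) is also in L(M2).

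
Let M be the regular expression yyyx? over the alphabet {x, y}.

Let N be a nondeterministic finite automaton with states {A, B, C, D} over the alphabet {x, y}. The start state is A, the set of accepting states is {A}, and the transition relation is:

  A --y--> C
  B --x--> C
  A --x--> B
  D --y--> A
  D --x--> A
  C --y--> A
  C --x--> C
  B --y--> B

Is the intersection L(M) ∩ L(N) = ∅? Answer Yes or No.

Converting the expression M to a DFA (subset construction, then merging equivalent states) gives the minimal DFA with states {m0, m1, m2, m3, m4, m5}, start state m0, accepting states {m4, m5} and transitions m0: x→m1, y→m2; m1: x→m1, y→m1; m2: x→m1, y→m3; m3: x→m1, y→m4; m4: x→m5, y→m1; m5: x→m1, y→m1.
Exploring the product automaton M × N from the start pair (m0, A), following both machines on each input symbol, reaches 8 state pairs: (m0, A), (m1, B), (m2, C), (m1, C), (m3, A), (m1, A), (m4, C), (m5, C).
M accepts in {m4, m5} and N accepts in {A}; no reachable pair has both components accepting, so no string drives both machines to acceptance simultaneously and L(M) ∩ L(N) = ∅.
So no string is accepted by both, and the intersection is empty.

Yes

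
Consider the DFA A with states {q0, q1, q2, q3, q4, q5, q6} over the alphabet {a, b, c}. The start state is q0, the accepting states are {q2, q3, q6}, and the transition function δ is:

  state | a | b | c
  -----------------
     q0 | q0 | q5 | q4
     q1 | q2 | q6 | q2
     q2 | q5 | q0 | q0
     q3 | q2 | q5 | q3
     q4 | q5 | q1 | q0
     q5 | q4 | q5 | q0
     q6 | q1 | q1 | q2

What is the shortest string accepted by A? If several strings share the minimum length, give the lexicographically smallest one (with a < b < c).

A breadth-first search from q0 reaches an accepting state first via the path q0 → q4 → q1 → q2 on input cba.
No string of length < 3 is accepted (BFS exhausts all shorter strings without reaching an accepting state), and cba is the lexicographically least accepting string of length 3.

cba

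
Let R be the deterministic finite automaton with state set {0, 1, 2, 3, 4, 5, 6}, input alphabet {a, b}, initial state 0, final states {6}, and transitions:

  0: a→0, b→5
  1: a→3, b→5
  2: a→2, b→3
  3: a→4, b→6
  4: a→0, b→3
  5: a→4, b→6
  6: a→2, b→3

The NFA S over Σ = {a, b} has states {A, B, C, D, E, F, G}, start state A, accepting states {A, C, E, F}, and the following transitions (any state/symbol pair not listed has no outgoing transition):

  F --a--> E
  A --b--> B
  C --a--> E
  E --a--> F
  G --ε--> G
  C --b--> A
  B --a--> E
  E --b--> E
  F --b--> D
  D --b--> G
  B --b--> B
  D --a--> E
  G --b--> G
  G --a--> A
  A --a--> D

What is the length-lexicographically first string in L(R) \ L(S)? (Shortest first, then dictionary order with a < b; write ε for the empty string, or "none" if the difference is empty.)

The string bb is accepted by R but not by S.
No shorter string lies in the difference, and bb is the lexicographically first length-2 string in L(R) \ L(S).

bb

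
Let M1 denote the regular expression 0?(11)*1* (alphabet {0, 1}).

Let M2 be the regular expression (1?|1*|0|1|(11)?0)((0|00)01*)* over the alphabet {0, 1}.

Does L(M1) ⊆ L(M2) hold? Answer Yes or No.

The string 01 is in L(M1) but not in L(M2).
So L(M1) ⊄ L(M2).

No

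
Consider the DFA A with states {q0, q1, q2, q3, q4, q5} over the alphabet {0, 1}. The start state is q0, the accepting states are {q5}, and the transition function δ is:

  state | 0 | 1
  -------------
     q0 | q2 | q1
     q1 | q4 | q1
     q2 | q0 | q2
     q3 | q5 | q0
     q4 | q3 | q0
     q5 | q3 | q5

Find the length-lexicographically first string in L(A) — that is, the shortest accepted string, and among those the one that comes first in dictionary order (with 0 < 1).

1000

A breadth-first search from q0 reaches an accepting state first via the path q0 → q1 → q4 → q3 → q5 on input 1000.
No string of length < 4 is accepted (BFS exhausts all shorter strings without reaching an accepting state), and 1000 is the lexicographically least accepting string of length 4.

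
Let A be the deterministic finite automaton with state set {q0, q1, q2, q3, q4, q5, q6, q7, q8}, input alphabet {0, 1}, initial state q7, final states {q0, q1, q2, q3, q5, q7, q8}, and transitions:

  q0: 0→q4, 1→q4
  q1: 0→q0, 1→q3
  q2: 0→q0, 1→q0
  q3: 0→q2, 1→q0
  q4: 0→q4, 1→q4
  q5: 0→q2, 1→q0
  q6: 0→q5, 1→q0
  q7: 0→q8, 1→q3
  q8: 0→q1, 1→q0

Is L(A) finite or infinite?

The useful states (reachable from q7 and able to reach an accepting state) are {q0, q1, q2, q3, q7, q8}.
Restricted to these states the transition graph has no cycle, so every accepting path has bounded length and L is finite.

finite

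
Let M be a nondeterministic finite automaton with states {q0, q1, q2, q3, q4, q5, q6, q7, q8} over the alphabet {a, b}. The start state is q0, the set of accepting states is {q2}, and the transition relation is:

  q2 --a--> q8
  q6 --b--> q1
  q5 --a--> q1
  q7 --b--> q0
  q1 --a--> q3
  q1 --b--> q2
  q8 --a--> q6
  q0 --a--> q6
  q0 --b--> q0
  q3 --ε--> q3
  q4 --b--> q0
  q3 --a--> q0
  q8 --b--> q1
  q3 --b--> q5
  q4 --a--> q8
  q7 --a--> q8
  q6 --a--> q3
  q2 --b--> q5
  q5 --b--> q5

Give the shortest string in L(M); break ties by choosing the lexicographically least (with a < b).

abb

A breadth-first search from q0 reaches an accepting state first via the path q0 → q6 → q1 → q2 on input abb.
No string of length < 3 is accepted (BFS exhausts all shorter strings without reaching an accepting state), and abb is the lexicographically least accepting string of length 3.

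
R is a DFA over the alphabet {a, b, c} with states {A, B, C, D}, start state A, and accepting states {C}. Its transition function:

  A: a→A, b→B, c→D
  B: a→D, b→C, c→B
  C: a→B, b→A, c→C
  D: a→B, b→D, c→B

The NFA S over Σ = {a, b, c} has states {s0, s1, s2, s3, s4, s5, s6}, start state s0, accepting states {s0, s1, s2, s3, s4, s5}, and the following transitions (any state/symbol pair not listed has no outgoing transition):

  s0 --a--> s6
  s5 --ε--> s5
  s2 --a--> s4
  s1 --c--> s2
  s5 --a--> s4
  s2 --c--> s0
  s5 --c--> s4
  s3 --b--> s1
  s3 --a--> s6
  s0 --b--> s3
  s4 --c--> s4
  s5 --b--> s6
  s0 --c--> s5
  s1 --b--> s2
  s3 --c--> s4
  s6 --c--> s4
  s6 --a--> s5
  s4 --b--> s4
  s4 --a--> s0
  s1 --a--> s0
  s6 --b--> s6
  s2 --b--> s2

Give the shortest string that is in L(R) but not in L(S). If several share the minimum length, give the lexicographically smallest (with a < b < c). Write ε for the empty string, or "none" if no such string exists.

abb

The string abb is accepted by R but not by S.
No shorter string lies in the difference, and abb is the lexicographically first length-3 string in L(R) \ L(S).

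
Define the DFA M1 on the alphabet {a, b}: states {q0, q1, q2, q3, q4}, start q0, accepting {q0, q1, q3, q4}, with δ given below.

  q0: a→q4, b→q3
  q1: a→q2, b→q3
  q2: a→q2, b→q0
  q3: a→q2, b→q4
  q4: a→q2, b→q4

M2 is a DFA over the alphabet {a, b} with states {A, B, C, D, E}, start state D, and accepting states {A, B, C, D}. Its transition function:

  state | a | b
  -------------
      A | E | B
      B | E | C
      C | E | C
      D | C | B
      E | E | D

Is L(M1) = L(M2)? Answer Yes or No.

Yes

Exploring the product automaton M1 × M2 from the start pair (q0, D), following both machines on each input symbol, reaches 4 state pairs: (q0, D), (q4, C), (q3, B), (q2, E).
M1 accepts in {q0, q1, q3, q4} and M2 accepts in {A, B, C, D}. In every reachable pair the two components are either both accepting — (q0, D), (q4, C), (q3, B) — or both non-accepting, so no string is accepted by exactly one of the machines: L(M1) \ L(M2) and L(M2) \ L(M1) are both empty.
Hence every string is accepted by M1 iff it is accepted by M2, and the two languages coincide.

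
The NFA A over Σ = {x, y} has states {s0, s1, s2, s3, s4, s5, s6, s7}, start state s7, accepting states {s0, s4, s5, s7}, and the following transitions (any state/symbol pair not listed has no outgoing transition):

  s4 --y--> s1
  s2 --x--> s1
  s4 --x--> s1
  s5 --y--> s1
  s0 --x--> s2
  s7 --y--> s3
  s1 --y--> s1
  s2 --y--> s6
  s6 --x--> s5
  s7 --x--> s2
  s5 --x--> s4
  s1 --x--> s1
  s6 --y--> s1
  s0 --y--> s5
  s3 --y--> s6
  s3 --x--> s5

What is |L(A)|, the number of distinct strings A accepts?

7

The useful subgraph on states {s2, s3, s4, s5, s6, s7} is acyclic, so L(A) is finite; the longest accepting path visits 5 useful states, giving maximum string length 4.
Counting accepting paths from s7 by length: 1 of length 0, 1 of length 2, 3 of length 3, 2 of length 4. Total 7.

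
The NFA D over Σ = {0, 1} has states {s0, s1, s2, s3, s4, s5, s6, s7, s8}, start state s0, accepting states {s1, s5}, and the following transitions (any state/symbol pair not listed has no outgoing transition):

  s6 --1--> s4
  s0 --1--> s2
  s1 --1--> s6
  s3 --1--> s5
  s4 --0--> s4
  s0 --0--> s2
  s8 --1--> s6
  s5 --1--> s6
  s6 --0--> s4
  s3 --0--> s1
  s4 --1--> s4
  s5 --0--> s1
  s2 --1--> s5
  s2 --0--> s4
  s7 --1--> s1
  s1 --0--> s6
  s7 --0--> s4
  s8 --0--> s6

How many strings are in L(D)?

The useful subgraph on states {s0, s1, s2, s5} is acyclic, so L(D) is finite; the longest accepting path visits 4 useful states, giving maximum string length 3.
Counting accepting paths from s0 by length: 2 of length 2, 2 of length 3. Total 4.

4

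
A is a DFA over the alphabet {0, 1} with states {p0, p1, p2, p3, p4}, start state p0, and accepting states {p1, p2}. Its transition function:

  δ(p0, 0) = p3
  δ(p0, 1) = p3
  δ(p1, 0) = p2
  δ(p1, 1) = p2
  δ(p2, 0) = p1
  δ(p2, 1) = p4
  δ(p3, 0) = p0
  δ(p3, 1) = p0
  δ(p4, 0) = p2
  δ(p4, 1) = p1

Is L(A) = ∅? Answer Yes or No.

Yes

The states reachable from the start state are {p0, p3}.
None of the accepting states {p1, p2} is reachable, so no string is accepted and L(A) = ∅.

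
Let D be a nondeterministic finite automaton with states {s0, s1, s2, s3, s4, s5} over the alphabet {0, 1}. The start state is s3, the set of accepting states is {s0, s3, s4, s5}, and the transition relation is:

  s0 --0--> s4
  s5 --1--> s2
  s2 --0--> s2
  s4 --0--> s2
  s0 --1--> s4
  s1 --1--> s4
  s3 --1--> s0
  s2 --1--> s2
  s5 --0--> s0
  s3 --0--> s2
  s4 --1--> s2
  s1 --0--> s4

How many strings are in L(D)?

The useful subgraph on states {s0, s3, s4} is acyclic, so L(D) is finite; the longest accepting path visits 3 useful states, giving maximum string length 2.
Counting accepting paths from s3 by length: 1 of length 0, 1 of length 1, 2 of length 2. Total 4.

4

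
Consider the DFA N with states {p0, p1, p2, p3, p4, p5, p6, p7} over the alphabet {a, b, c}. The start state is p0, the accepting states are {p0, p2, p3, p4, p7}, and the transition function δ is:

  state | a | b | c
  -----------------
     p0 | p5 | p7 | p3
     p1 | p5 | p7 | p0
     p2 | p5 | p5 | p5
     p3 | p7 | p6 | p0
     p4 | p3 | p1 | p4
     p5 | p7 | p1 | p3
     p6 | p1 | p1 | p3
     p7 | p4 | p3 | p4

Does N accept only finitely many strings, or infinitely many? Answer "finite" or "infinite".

State p0 is reachable from the start and can reach an accepting state, and it lies on the cycle p0 → p3 → p0.
Traversing that cycle any number of times yields accepted strings of unbounded length, so the language is infinite.

infinite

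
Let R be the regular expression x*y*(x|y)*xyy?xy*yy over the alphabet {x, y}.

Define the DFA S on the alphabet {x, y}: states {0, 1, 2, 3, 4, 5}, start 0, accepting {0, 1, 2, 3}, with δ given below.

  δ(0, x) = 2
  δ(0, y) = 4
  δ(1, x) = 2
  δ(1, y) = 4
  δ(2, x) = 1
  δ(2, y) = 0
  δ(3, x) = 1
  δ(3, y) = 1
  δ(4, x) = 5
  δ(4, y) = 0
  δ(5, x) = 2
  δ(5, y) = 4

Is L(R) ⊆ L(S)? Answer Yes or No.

No

The string xyxyy is in L(R) but not in L(S).
So L(R) ⊄ L(S).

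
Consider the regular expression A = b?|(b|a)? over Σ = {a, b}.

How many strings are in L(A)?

3

The expression has no Kleene star, so L(A) is finite. Expanding the alternatives gives {ε, a, b}.
That is 1 of length 0, 2 of length 1: 3 strings in all.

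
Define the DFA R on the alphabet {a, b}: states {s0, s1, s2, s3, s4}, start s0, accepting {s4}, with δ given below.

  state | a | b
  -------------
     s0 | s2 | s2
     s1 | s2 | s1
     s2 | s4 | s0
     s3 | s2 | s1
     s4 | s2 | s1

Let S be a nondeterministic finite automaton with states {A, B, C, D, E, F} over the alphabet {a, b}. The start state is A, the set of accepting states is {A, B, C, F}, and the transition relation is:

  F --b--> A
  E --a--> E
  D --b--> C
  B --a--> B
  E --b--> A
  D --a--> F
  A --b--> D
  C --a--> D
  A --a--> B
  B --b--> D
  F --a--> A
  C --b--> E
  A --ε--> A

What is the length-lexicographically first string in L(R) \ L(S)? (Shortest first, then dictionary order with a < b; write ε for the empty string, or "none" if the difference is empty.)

abba

The string abba is accepted by R but not by S.
No shorter string lies in the difference, and abba is the lexicographically first length-4 string in L(R) \ L(S).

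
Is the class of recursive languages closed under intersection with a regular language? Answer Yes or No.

A regular language is decidable (simulate its DFA), so run that check and the decider for L and accept iff both accept; everything halts.
So the recursive languages are closed under intersection with a regular language.

Yes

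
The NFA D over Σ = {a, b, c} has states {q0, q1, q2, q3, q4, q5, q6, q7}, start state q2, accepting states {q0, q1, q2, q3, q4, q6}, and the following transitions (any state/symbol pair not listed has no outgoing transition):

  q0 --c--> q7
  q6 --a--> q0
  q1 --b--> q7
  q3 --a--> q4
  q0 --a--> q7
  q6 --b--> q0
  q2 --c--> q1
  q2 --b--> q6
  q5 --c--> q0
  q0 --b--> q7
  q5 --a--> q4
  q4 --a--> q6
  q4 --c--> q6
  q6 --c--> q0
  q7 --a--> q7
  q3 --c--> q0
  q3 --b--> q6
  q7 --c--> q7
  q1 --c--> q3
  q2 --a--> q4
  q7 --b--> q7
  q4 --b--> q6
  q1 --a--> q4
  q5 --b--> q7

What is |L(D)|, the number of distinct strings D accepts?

51

The useful subgraph on states {q0, q1, q2, q3, q4, q6} is acyclic, so L(D) is finite; the longest accepting path visits 6 useful states, giving maximum string length 5.
Counting accepting paths from q2 by length: 1 of length 0, 3 of length 1, 8 of length 2, 15 of length 3, 15 of length 4, 9 of length 5. Total 51.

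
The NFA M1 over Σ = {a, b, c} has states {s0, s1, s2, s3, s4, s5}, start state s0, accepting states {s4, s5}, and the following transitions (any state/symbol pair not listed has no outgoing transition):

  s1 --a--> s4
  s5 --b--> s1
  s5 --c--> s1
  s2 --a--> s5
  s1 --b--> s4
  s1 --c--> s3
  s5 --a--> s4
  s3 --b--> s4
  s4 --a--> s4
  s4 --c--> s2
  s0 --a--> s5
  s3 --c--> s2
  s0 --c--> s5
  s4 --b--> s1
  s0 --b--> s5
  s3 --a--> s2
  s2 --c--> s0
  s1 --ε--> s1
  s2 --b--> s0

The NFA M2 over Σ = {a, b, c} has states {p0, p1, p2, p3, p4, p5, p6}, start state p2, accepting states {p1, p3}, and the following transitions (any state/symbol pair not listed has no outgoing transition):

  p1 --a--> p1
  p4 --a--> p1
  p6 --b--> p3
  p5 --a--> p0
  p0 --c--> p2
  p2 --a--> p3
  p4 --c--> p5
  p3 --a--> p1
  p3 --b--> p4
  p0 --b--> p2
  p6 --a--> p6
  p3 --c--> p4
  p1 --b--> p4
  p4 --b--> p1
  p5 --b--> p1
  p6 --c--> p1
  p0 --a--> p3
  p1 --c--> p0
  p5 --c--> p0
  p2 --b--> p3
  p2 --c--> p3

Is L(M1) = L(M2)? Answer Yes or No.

Yes

Exploring the product automaton M1 × M2 from the start pair (s0, p2), following both machines on each input symbol, reaches 6 state pairs: (s0, p2), (s5, p3), (s4, p1), (s1, p4), (s2, p0), (s3, p5).
M1 accepts in {s4, s5} and M2 accepts in {p1, p3}. In every reachable pair the two components are either both accepting — (s5, p3), (s4, p1) — or both non-accepting, so no string is accepted by exactly one of the machines: L(M1) \ L(M2) and L(M2) \ L(M1) are both empty.
Hence every string is accepted by M1 iff it is accepted by M2, and the two languages coincide.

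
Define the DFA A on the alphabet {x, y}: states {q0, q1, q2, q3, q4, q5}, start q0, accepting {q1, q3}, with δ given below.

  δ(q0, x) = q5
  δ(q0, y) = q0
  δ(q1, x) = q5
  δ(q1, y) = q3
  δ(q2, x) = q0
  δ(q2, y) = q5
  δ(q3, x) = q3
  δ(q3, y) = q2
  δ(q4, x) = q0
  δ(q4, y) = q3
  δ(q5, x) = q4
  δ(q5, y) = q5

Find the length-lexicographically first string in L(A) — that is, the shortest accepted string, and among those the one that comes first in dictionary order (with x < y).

A breadth-first search from q0 reaches an accepting state first via the path q0 → q5 → q4 → q3 on input xxy.
No string of length < 3 is accepted (BFS exhausts all shorter strings without reaching an accepting state), and xxy is the lexicographically least accepting string of length 3.

xxy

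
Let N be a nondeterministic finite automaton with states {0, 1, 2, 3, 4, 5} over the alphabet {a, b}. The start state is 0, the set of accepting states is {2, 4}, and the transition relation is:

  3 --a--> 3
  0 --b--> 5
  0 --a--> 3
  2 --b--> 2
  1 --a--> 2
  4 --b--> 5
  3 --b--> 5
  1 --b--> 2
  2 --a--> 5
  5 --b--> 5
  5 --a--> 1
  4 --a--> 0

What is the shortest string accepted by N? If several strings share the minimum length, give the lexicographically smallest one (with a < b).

baa

A breadth-first search from 0 reaches an accepting state first via the path 0 → 5 → 1 → 2 on input baa.
No string of length < 3 is accepted (BFS exhausts all shorter strings without reaching an accepting state), and baa is the lexicographically least accepting string of length 3.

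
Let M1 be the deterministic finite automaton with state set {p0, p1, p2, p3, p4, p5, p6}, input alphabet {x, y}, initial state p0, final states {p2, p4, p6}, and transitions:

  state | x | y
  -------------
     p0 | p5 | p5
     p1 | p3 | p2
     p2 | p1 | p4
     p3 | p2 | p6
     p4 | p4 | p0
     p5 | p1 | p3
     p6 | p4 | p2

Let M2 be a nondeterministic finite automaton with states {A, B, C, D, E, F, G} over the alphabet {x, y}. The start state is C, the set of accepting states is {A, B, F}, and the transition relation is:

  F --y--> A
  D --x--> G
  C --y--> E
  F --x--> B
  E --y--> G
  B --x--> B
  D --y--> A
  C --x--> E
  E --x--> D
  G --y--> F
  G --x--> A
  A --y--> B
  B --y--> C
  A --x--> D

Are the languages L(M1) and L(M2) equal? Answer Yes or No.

Exploring the product automaton M1 × M2 from the start pair (p0, C), following both machines on each input symbol, reaches 7 state pairs: (p0, C), (p5, E), (p1, D), (p3, G), (p2, A), (p6, F), (p4, B).
M1 accepts in {p2, p4, p6} and M2 accepts in {A, B, F}. In every reachable pair the two components are either both accepting — (p2, A), (p6, F), (p4, B) — or both non-accepting, so no string is accepted by exactly one of the machines: L(M1) \ L(M2) and L(M2) \ L(M1) are both empty.
Hence every string is accepted by M1 iff it is accepted by M2, and the two languages coincide.

Yes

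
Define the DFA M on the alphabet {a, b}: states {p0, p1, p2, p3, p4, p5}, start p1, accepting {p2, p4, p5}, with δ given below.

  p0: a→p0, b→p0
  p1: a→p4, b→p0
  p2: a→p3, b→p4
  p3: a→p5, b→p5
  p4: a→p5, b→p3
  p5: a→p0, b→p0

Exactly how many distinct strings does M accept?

4

The useful subgraph on states {p1, p3, p4, p5} is acyclic, so L(M) is finite; the longest accepting path visits 4 useful states, giving maximum string length 3.
Counting accepting paths from p1 by length: 1 of length 1, 1 of length 2, 2 of length 3. Total 4.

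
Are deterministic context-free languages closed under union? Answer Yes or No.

{aⁿbⁿ : n≥0} and {aⁿb²ⁿ : n≥0} are each accepted by a deterministic PDA (push the a's; pop one per b, respectively one per two b's), but their union U is not. Suppose a DPDA M accepted U. Being deterministic, M has a single run on aⁿb²ⁿ, and since aⁿbⁿ ∈ U that run passes through an accepting configuration right after consuming the prefix aⁿbⁿ and then goes on to accept again after n more b's. Build an ordinary (nondeterministic) PDA M′ that simulates M on a's and b's and, at any moment when M is in an accepting state, may switch to a second mode in which it reads only c's, feeding each c to M as a b; M′ accepts when M does. Then M′ accepts aⁱbʲcᵏ (k≥1) exactly when both aⁱbʲ ∈ U and aⁱbʲ⁺ᵏ ∈ U, and checking the four cases (i=j or j=2i, combined with j+k=i or j+k=2i) leaves only i=j=k: so L(M′) ∩ a*b*c⁺ = {aⁿbⁿcⁿ : n≥1} would be context-free, which it is not (pumping lemma) — contradiction. (The union is an unambiguous CFL; it is determinism, not unambiguity, that fails.)

No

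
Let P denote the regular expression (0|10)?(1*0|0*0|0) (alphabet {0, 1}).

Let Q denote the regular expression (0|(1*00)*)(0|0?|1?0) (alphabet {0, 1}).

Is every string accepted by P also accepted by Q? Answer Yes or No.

No

The string 110 is in L(P) but not in L(Q).
So L(P) ⊄ L(Q).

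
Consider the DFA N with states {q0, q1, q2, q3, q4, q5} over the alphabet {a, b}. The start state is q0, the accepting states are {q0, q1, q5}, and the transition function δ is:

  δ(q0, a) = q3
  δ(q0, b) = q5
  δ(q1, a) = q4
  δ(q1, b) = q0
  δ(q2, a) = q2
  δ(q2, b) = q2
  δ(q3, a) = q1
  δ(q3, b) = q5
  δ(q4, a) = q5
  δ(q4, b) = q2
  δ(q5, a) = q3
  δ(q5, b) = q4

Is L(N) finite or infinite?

infinite

State q0 is reachable from the start and can reach an accepting state, and it lies on the cycle q0 → q3 → q1 → q0.
Traversing that cycle any number of times yields accepted strings of unbounded length, so the language is infinite.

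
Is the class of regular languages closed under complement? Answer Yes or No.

Yes

Take a complete DFA for L and swap accepting and non-accepting states; the resulting DFA accepts exactly Σ* \ L.
So the regular languages are closed under complement.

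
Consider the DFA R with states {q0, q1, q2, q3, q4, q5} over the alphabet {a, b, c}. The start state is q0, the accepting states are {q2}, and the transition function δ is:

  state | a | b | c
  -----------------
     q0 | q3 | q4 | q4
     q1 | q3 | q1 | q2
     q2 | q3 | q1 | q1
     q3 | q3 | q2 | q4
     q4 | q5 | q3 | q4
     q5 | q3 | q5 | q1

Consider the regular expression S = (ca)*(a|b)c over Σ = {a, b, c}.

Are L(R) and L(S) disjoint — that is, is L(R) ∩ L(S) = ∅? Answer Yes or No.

Converting the expression S to a DFA (subset construction, then merging equivalent states) gives the minimal DFA with states {s0, s1, s2, s3, s4}, start state s0, accepting states {s4} and transitions s0: a→s1, b→s1, c→s2; s1: a→s3, b→s3, c→s4; s2: a→s0, b→s3, c→s3; s3: a→s3, b→s3, c→s3; s4: a→s3, b→s3, c→s3.
Exploring the product automaton R × S from the start pair (q0, s0), following both machines on each input symbol, reaches 16 state pairs: (q0, s0), (q3, s1), (q4, s1), (q4, s2), (q3, s3), (q2, s3), (q4, s4), (q5, s3), (q5, s0), (q4, s3), (q1, s3), (q5, s1), (q1, s2), (q1, s4), (q3, s0), (q2, s1).
R accepts in {q2} and S accepts in {s4}; no reachable pair has both components accepting, so no string drives both machines to acceptance simultaneously and L(R) ∩ L(S) = ∅.
So no string is accepted by both, and the intersection is empty.

Yes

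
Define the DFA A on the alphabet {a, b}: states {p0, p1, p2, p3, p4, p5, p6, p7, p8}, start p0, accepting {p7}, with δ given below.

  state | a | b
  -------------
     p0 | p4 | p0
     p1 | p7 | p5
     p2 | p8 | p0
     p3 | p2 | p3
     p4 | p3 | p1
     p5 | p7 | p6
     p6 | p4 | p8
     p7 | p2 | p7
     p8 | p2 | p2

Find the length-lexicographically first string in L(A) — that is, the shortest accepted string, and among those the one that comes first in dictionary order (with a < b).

A breadth-first search from p0 reaches an accepting state first via the path p0 → p4 → p1 → p7 on input aba.
No string of length < 3 is accepted (BFS exhausts all shorter strings without reaching an accepting state), and aba is the lexicographically least accepting string of length 3.

aba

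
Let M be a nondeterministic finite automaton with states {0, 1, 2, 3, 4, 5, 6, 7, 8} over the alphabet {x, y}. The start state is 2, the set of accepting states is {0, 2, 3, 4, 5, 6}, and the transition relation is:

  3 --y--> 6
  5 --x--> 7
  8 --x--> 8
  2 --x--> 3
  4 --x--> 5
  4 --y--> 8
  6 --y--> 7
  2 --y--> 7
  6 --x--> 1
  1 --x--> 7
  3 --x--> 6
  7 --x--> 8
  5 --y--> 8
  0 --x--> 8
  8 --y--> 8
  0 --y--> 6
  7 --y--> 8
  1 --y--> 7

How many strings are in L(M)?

The useful subgraph on states {2, 3, 6} is acyclic, so L(M) is finite; the longest accepting path visits 3 useful states, giving maximum string length 2.
Counting accepting paths from 2 by length: 1 of length 0, 1 of length 1, 2 of length 2. Total 4.

4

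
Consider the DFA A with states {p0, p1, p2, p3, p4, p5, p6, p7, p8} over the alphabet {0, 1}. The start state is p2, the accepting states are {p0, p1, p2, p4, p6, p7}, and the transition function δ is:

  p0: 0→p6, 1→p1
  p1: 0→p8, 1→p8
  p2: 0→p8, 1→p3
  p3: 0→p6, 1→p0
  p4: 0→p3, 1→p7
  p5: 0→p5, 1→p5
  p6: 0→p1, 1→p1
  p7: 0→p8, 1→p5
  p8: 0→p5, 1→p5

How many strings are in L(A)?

The useful subgraph on states {p0, p1, p2, p3, p6} is acyclic, so L(A) is finite; the longest accepting path visits 5 useful states, giving maximum string length 4.
Counting accepting paths from p2 by length: 1 of length 0, 2 of length 2, 4 of length 3, 2 of length 4. Total 9.

9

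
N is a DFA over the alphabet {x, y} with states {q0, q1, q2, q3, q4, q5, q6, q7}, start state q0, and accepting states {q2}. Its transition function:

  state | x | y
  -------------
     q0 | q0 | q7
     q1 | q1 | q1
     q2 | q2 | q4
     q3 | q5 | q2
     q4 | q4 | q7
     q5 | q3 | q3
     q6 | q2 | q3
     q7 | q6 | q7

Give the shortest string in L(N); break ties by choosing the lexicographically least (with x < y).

yxx

A breadth-first search from q0 reaches an accepting state first via the path q0 → q7 → q6 → q2 on input yxx.
No string of length < 3 is accepted (BFS exhausts all shorter strings without reaching an accepting state), and yxx is the lexicographically least accepting string of length 3.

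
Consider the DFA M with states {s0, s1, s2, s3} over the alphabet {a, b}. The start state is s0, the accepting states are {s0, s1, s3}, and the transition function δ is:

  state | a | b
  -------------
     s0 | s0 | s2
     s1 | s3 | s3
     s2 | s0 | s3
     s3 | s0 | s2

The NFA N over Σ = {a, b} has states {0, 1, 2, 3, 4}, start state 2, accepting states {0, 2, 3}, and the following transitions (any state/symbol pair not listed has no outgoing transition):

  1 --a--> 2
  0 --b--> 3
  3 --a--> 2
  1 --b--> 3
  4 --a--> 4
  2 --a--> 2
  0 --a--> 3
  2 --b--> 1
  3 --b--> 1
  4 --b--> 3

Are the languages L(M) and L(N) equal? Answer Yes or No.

Yes

Exploring the product automaton M × N from the start pair (s0, 2), following both machines on each input symbol, reaches 3 state pairs: (s0, 2), (s2, 1), (s3, 3).
M accepts in {s0, s1, s3} and N accepts in {0, 2, 3}. In every reachable pair the two components are either both accepting — (s0, 2), (s3, 3) — or both non-accepting, so no string is accepted by exactly one of the machines: L(M) \ L(N) and L(N) \ L(M) are both empty.
Hence every string is accepted by M iff it is accepted by N, and the two languages coincide.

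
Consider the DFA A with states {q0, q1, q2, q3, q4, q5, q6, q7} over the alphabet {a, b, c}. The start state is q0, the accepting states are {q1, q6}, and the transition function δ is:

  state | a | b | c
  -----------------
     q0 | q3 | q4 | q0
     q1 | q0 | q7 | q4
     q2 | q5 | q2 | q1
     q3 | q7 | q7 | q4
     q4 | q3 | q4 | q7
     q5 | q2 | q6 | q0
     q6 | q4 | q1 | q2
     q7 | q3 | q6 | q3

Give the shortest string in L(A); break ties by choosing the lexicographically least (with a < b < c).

aab

A breadth-first search from q0 reaches an accepting state first via the path q0 → q3 → q7 → q6 on input aab.
No string of length < 3 is accepted (BFS exhausts all shorter strings without reaching an accepting state), and aab is the lexicographically least accepting string of length 3.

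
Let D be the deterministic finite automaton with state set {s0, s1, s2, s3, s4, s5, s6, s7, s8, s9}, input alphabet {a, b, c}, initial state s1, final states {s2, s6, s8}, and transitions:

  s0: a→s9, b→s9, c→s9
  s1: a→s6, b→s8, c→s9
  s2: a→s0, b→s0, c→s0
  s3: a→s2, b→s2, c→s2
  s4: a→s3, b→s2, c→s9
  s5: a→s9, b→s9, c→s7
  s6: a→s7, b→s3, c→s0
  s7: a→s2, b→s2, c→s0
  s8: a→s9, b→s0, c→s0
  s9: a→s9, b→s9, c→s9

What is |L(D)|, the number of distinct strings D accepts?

The useful subgraph on states {s1, s2, s3, s6, s7, s8} is acyclic, so L(D) is finite; the longest accepting path visits 4 useful states, giving maximum string length 3.
Counting accepting paths from s1 by length: 2 of length 1, 5 of length 3. Total 7.

7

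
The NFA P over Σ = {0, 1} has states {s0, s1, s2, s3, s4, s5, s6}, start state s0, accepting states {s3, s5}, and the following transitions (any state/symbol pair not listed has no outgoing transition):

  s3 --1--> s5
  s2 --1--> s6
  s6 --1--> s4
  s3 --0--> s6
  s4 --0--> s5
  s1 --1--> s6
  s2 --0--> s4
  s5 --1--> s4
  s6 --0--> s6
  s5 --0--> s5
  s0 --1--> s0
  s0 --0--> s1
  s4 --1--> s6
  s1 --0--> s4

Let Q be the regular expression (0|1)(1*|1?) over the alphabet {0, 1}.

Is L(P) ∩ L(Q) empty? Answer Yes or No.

Yes

Converting the expression Q to a DFA (subset construction, then merging equivalent states) gives the minimal DFA with states {q0, q1, q2}, start state q0, accepting states {q1} and transitions q0: 0→q1, 1→q1; q1: 0→q2, 1→q1; q2: 0→q2, 1→q2.
Exploring the product automaton P × Q from the start pair (s0, q0), following both machines on each input symbol, reaches 9 state pairs: (s0, q0), (s1, q1), (s0, q1), (s4, q2), (s6, q1), (s1, q2), (s5, q2), (s6, q2), (s4, q1).
P accepts in {s3, s5} and Q accepts in {q1}; no reachable pair has both components accepting, so no string drives both machines to acceptance simultaneously and L(P) ∩ L(Q) = ∅.
So no string is accepted by both, and the intersection is empty.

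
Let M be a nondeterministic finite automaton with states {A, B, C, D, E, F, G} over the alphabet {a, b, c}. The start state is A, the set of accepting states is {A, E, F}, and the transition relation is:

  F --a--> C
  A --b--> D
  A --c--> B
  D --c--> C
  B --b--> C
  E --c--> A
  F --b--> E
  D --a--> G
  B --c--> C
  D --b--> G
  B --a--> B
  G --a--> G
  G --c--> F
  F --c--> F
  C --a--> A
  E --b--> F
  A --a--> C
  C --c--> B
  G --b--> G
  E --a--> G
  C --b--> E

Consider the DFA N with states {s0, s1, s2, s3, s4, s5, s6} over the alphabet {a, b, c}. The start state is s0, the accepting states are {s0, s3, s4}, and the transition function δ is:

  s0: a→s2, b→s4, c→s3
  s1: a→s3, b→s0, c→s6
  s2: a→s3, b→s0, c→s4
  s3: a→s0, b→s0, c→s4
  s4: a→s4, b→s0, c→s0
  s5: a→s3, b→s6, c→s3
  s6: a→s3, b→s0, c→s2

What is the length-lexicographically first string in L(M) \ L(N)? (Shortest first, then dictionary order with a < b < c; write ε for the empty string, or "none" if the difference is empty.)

bca

The string bca is accepted by M but not by N.
No shorter string lies in the difference, and bca is the lexicographically first length-3 string in L(M) \ L(N).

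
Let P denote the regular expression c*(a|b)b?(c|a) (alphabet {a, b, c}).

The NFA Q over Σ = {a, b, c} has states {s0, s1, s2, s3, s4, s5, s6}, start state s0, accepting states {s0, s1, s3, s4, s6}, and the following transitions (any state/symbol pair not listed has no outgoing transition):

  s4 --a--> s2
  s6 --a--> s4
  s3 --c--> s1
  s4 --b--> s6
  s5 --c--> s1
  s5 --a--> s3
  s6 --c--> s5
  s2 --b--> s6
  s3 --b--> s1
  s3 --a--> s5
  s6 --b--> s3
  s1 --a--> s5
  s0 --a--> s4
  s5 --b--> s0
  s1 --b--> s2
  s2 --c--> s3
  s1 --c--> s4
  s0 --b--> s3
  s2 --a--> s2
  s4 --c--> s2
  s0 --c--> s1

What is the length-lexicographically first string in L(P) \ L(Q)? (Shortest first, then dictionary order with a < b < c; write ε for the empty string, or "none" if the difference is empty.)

aa

The string aa is accepted by P but not by Q.
No shorter string lies in the difference, and aa is the lexicographically first length-2 string in L(P) \ L(Q).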